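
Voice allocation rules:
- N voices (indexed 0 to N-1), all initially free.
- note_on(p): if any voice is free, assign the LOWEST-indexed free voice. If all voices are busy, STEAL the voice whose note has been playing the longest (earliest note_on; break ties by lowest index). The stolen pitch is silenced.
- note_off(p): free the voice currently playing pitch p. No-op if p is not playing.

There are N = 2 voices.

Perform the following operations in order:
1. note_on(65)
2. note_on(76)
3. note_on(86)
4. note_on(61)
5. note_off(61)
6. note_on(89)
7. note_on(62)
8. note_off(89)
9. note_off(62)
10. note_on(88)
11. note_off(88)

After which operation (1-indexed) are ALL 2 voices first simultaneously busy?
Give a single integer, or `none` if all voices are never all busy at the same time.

Answer: 2

Derivation:
Op 1: note_on(65): voice 0 is free -> assigned | voices=[65 -]
Op 2: note_on(76): voice 1 is free -> assigned | voices=[65 76]
Op 3: note_on(86): all voices busy, STEAL voice 0 (pitch 65, oldest) -> assign | voices=[86 76]
Op 4: note_on(61): all voices busy, STEAL voice 1 (pitch 76, oldest) -> assign | voices=[86 61]
Op 5: note_off(61): free voice 1 | voices=[86 -]
Op 6: note_on(89): voice 1 is free -> assigned | voices=[86 89]
Op 7: note_on(62): all voices busy, STEAL voice 0 (pitch 86, oldest) -> assign | voices=[62 89]
Op 8: note_off(89): free voice 1 | voices=[62 -]
Op 9: note_off(62): free voice 0 | voices=[- -]
Op 10: note_on(88): voice 0 is free -> assigned | voices=[88 -]
Op 11: note_off(88): free voice 0 | voices=[- -]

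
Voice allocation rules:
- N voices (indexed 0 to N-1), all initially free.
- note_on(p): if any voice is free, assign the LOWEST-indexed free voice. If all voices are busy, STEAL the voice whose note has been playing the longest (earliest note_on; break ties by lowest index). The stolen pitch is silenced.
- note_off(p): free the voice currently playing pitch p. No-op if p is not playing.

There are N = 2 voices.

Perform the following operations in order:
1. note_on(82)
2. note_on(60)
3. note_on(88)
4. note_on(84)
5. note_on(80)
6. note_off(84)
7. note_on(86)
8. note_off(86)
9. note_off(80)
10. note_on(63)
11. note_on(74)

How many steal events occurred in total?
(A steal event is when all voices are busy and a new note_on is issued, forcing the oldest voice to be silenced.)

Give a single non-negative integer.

Answer: 3

Derivation:
Op 1: note_on(82): voice 0 is free -> assigned | voices=[82 -]
Op 2: note_on(60): voice 1 is free -> assigned | voices=[82 60]
Op 3: note_on(88): all voices busy, STEAL voice 0 (pitch 82, oldest) -> assign | voices=[88 60]
Op 4: note_on(84): all voices busy, STEAL voice 1 (pitch 60, oldest) -> assign | voices=[88 84]
Op 5: note_on(80): all voices busy, STEAL voice 0 (pitch 88, oldest) -> assign | voices=[80 84]
Op 6: note_off(84): free voice 1 | voices=[80 -]
Op 7: note_on(86): voice 1 is free -> assigned | voices=[80 86]
Op 8: note_off(86): free voice 1 | voices=[80 -]
Op 9: note_off(80): free voice 0 | voices=[- -]
Op 10: note_on(63): voice 0 is free -> assigned | voices=[63 -]
Op 11: note_on(74): voice 1 is free -> assigned | voices=[63 74]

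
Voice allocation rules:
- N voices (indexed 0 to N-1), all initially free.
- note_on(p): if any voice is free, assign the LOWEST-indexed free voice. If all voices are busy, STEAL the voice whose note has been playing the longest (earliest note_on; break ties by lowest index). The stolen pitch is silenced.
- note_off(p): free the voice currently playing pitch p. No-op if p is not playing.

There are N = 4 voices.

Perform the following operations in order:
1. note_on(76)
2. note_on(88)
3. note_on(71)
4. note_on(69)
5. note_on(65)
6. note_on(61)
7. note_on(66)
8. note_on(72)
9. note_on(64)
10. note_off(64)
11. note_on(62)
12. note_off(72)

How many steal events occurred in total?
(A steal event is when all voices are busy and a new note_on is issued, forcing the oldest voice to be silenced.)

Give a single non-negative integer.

Op 1: note_on(76): voice 0 is free -> assigned | voices=[76 - - -]
Op 2: note_on(88): voice 1 is free -> assigned | voices=[76 88 - -]
Op 3: note_on(71): voice 2 is free -> assigned | voices=[76 88 71 -]
Op 4: note_on(69): voice 3 is free -> assigned | voices=[76 88 71 69]
Op 5: note_on(65): all voices busy, STEAL voice 0 (pitch 76, oldest) -> assign | voices=[65 88 71 69]
Op 6: note_on(61): all voices busy, STEAL voice 1 (pitch 88, oldest) -> assign | voices=[65 61 71 69]
Op 7: note_on(66): all voices busy, STEAL voice 2 (pitch 71, oldest) -> assign | voices=[65 61 66 69]
Op 8: note_on(72): all voices busy, STEAL voice 3 (pitch 69, oldest) -> assign | voices=[65 61 66 72]
Op 9: note_on(64): all voices busy, STEAL voice 0 (pitch 65, oldest) -> assign | voices=[64 61 66 72]
Op 10: note_off(64): free voice 0 | voices=[- 61 66 72]
Op 11: note_on(62): voice 0 is free -> assigned | voices=[62 61 66 72]
Op 12: note_off(72): free voice 3 | voices=[62 61 66 -]

Answer: 5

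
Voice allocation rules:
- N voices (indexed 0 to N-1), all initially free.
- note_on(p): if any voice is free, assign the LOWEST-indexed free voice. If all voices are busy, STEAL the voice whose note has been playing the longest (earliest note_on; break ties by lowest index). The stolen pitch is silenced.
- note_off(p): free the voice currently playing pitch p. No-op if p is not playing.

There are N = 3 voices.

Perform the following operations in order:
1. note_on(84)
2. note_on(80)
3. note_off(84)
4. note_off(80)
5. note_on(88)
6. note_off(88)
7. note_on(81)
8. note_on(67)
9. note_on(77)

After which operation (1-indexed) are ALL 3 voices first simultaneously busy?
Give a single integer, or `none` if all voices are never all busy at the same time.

Op 1: note_on(84): voice 0 is free -> assigned | voices=[84 - -]
Op 2: note_on(80): voice 1 is free -> assigned | voices=[84 80 -]
Op 3: note_off(84): free voice 0 | voices=[- 80 -]
Op 4: note_off(80): free voice 1 | voices=[- - -]
Op 5: note_on(88): voice 0 is free -> assigned | voices=[88 - -]
Op 6: note_off(88): free voice 0 | voices=[- - -]
Op 7: note_on(81): voice 0 is free -> assigned | voices=[81 - -]
Op 8: note_on(67): voice 1 is free -> assigned | voices=[81 67 -]
Op 9: note_on(77): voice 2 is free -> assigned | voices=[81 67 77]

Answer: 9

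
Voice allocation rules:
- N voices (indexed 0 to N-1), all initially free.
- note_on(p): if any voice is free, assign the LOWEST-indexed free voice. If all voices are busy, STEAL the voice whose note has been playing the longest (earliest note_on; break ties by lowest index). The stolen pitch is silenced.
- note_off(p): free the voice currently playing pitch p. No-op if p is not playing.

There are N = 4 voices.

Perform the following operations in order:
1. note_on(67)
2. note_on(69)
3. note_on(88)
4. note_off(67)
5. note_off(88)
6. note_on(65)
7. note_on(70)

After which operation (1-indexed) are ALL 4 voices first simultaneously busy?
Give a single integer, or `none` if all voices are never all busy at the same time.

Op 1: note_on(67): voice 0 is free -> assigned | voices=[67 - - -]
Op 2: note_on(69): voice 1 is free -> assigned | voices=[67 69 - -]
Op 3: note_on(88): voice 2 is free -> assigned | voices=[67 69 88 -]
Op 4: note_off(67): free voice 0 | voices=[- 69 88 -]
Op 5: note_off(88): free voice 2 | voices=[- 69 - -]
Op 6: note_on(65): voice 0 is free -> assigned | voices=[65 69 - -]
Op 7: note_on(70): voice 2 is free -> assigned | voices=[65 69 70 -]

Answer: none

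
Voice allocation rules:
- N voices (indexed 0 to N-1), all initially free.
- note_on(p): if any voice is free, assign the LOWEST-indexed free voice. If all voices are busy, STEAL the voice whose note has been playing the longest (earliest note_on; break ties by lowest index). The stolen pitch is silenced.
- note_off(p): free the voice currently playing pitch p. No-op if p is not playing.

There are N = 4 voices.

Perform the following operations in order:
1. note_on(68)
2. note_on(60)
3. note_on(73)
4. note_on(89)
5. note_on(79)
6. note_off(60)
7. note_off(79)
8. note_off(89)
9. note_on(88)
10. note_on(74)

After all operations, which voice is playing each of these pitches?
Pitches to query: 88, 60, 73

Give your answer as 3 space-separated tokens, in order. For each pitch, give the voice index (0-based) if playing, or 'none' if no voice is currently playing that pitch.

Answer: 0 none 2

Derivation:
Op 1: note_on(68): voice 0 is free -> assigned | voices=[68 - - -]
Op 2: note_on(60): voice 1 is free -> assigned | voices=[68 60 - -]
Op 3: note_on(73): voice 2 is free -> assigned | voices=[68 60 73 -]
Op 4: note_on(89): voice 3 is free -> assigned | voices=[68 60 73 89]
Op 5: note_on(79): all voices busy, STEAL voice 0 (pitch 68, oldest) -> assign | voices=[79 60 73 89]
Op 6: note_off(60): free voice 1 | voices=[79 - 73 89]
Op 7: note_off(79): free voice 0 | voices=[- - 73 89]
Op 8: note_off(89): free voice 3 | voices=[- - 73 -]
Op 9: note_on(88): voice 0 is free -> assigned | voices=[88 - 73 -]
Op 10: note_on(74): voice 1 is free -> assigned | voices=[88 74 73 -]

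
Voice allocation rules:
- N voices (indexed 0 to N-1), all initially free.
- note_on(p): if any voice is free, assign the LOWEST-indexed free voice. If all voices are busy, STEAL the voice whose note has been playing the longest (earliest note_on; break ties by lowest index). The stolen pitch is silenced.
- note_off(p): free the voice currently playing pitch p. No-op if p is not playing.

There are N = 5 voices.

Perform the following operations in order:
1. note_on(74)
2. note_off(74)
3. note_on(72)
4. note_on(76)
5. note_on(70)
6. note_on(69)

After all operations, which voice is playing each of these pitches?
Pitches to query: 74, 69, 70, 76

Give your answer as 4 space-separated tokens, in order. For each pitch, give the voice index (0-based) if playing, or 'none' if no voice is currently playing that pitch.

Op 1: note_on(74): voice 0 is free -> assigned | voices=[74 - - - -]
Op 2: note_off(74): free voice 0 | voices=[- - - - -]
Op 3: note_on(72): voice 0 is free -> assigned | voices=[72 - - - -]
Op 4: note_on(76): voice 1 is free -> assigned | voices=[72 76 - - -]
Op 5: note_on(70): voice 2 is free -> assigned | voices=[72 76 70 - -]
Op 6: note_on(69): voice 3 is free -> assigned | voices=[72 76 70 69 -]

Answer: none 3 2 1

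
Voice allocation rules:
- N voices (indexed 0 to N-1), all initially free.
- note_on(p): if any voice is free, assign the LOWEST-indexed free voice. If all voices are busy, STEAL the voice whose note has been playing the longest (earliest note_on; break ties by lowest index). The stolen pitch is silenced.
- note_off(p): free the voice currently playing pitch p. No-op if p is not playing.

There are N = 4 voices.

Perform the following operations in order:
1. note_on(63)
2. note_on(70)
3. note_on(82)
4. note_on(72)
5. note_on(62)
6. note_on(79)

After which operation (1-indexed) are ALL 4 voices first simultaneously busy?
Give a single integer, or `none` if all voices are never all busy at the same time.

Answer: 4

Derivation:
Op 1: note_on(63): voice 0 is free -> assigned | voices=[63 - - -]
Op 2: note_on(70): voice 1 is free -> assigned | voices=[63 70 - -]
Op 3: note_on(82): voice 2 is free -> assigned | voices=[63 70 82 -]
Op 4: note_on(72): voice 3 is free -> assigned | voices=[63 70 82 72]
Op 5: note_on(62): all voices busy, STEAL voice 0 (pitch 63, oldest) -> assign | voices=[62 70 82 72]
Op 6: note_on(79): all voices busy, STEAL voice 1 (pitch 70, oldest) -> assign | voices=[62 79 82 72]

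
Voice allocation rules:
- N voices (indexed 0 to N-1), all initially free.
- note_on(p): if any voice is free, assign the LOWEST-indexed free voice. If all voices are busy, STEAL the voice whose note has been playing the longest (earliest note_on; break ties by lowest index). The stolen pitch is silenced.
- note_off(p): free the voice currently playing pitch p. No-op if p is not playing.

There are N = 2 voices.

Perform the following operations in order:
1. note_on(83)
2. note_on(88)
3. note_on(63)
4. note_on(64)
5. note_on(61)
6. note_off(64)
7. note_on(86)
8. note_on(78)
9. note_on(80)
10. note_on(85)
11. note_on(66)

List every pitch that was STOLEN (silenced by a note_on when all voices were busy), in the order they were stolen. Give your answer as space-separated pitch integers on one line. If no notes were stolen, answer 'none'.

Op 1: note_on(83): voice 0 is free -> assigned | voices=[83 -]
Op 2: note_on(88): voice 1 is free -> assigned | voices=[83 88]
Op 3: note_on(63): all voices busy, STEAL voice 0 (pitch 83, oldest) -> assign | voices=[63 88]
Op 4: note_on(64): all voices busy, STEAL voice 1 (pitch 88, oldest) -> assign | voices=[63 64]
Op 5: note_on(61): all voices busy, STEAL voice 0 (pitch 63, oldest) -> assign | voices=[61 64]
Op 6: note_off(64): free voice 1 | voices=[61 -]
Op 7: note_on(86): voice 1 is free -> assigned | voices=[61 86]
Op 8: note_on(78): all voices busy, STEAL voice 0 (pitch 61, oldest) -> assign | voices=[78 86]
Op 9: note_on(80): all voices busy, STEAL voice 1 (pitch 86, oldest) -> assign | voices=[78 80]
Op 10: note_on(85): all voices busy, STEAL voice 0 (pitch 78, oldest) -> assign | voices=[85 80]
Op 11: note_on(66): all voices busy, STEAL voice 1 (pitch 80, oldest) -> assign | voices=[85 66]

Answer: 83 88 63 61 86 78 80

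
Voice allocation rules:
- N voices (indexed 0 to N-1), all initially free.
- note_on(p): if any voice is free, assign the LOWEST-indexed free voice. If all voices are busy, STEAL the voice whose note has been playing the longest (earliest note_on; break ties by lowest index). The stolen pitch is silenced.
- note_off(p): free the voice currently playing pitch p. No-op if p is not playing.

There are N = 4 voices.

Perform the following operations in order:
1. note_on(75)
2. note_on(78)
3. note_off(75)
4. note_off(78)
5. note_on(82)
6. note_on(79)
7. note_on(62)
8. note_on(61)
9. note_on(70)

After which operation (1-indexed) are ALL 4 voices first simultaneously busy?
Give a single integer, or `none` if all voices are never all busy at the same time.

Answer: 8

Derivation:
Op 1: note_on(75): voice 0 is free -> assigned | voices=[75 - - -]
Op 2: note_on(78): voice 1 is free -> assigned | voices=[75 78 - -]
Op 3: note_off(75): free voice 0 | voices=[- 78 - -]
Op 4: note_off(78): free voice 1 | voices=[- - - -]
Op 5: note_on(82): voice 0 is free -> assigned | voices=[82 - - -]
Op 6: note_on(79): voice 1 is free -> assigned | voices=[82 79 - -]
Op 7: note_on(62): voice 2 is free -> assigned | voices=[82 79 62 -]
Op 8: note_on(61): voice 3 is free -> assigned | voices=[82 79 62 61]
Op 9: note_on(70): all voices busy, STEAL voice 0 (pitch 82, oldest) -> assign | voices=[70 79 62 61]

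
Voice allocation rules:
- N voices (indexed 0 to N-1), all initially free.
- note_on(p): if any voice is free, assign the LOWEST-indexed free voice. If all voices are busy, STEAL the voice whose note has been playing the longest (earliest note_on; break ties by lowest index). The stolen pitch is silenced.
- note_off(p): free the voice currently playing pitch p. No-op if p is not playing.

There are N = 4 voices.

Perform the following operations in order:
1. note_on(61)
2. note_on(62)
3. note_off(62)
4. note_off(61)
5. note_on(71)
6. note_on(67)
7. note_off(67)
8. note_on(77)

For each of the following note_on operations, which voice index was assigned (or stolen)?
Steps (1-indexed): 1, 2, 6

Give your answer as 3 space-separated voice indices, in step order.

Answer: 0 1 1

Derivation:
Op 1: note_on(61): voice 0 is free -> assigned | voices=[61 - - -]
Op 2: note_on(62): voice 1 is free -> assigned | voices=[61 62 - -]
Op 3: note_off(62): free voice 1 | voices=[61 - - -]
Op 4: note_off(61): free voice 0 | voices=[- - - -]
Op 5: note_on(71): voice 0 is free -> assigned | voices=[71 - - -]
Op 6: note_on(67): voice 1 is free -> assigned | voices=[71 67 - -]
Op 7: note_off(67): free voice 1 | voices=[71 - - -]
Op 8: note_on(77): voice 1 is free -> assigned | voices=[71 77 - -]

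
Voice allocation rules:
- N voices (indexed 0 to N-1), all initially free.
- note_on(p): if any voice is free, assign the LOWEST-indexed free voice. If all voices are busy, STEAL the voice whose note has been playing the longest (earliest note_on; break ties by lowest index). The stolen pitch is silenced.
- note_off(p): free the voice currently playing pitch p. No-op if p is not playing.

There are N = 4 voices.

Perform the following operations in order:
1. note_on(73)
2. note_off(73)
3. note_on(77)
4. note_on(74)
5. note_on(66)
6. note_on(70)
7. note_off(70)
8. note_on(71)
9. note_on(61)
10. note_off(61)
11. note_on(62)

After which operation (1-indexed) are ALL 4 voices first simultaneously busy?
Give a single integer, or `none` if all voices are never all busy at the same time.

Answer: 6

Derivation:
Op 1: note_on(73): voice 0 is free -> assigned | voices=[73 - - -]
Op 2: note_off(73): free voice 0 | voices=[- - - -]
Op 3: note_on(77): voice 0 is free -> assigned | voices=[77 - - -]
Op 4: note_on(74): voice 1 is free -> assigned | voices=[77 74 - -]
Op 5: note_on(66): voice 2 is free -> assigned | voices=[77 74 66 -]
Op 6: note_on(70): voice 3 is free -> assigned | voices=[77 74 66 70]
Op 7: note_off(70): free voice 3 | voices=[77 74 66 -]
Op 8: note_on(71): voice 3 is free -> assigned | voices=[77 74 66 71]
Op 9: note_on(61): all voices busy, STEAL voice 0 (pitch 77, oldest) -> assign | voices=[61 74 66 71]
Op 10: note_off(61): free voice 0 | voices=[- 74 66 71]
Op 11: note_on(62): voice 0 is free -> assigned | voices=[62 74 66 71]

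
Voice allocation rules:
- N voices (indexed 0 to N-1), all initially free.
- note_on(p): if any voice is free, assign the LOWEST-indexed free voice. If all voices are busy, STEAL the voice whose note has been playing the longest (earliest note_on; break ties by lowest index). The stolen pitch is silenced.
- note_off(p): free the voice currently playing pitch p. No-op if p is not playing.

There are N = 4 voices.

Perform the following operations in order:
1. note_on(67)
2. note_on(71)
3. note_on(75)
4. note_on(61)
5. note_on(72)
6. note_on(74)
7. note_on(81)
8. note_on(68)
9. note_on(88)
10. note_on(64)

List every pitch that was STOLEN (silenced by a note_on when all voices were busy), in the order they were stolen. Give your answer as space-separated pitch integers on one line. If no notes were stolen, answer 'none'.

Answer: 67 71 75 61 72 74

Derivation:
Op 1: note_on(67): voice 0 is free -> assigned | voices=[67 - - -]
Op 2: note_on(71): voice 1 is free -> assigned | voices=[67 71 - -]
Op 3: note_on(75): voice 2 is free -> assigned | voices=[67 71 75 -]
Op 4: note_on(61): voice 3 is free -> assigned | voices=[67 71 75 61]
Op 5: note_on(72): all voices busy, STEAL voice 0 (pitch 67, oldest) -> assign | voices=[72 71 75 61]
Op 6: note_on(74): all voices busy, STEAL voice 1 (pitch 71, oldest) -> assign | voices=[72 74 75 61]
Op 7: note_on(81): all voices busy, STEAL voice 2 (pitch 75, oldest) -> assign | voices=[72 74 81 61]
Op 8: note_on(68): all voices busy, STEAL voice 3 (pitch 61, oldest) -> assign | voices=[72 74 81 68]
Op 9: note_on(88): all voices busy, STEAL voice 0 (pitch 72, oldest) -> assign | voices=[88 74 81 68]
Op 10: note_on(64): all voices busy, STEAL voice 1 (pitch 74, oldest) -> assign | voices=[88 64 81 68]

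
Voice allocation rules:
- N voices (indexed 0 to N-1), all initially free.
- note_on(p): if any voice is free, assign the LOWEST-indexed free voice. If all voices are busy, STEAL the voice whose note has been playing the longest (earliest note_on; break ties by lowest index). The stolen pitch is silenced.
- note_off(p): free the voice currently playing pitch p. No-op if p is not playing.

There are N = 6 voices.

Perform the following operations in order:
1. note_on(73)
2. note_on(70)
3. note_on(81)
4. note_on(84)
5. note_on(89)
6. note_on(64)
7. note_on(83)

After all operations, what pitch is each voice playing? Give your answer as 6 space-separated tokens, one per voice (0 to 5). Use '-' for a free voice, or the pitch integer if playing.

Answer: 83 70 81 84 89 64

Derivation:
Op 1: note_on(73): voice 0 is free -> assigned | voices=[73 - - - - -]
Op 2: note_on(70): voice 1 is free -> assigned | voices=[73 70 - - - -]
Op 3: note_on(81): voice 2 is free -> assigned | voices=[73 70 81 - - -]
Op 4: note_on(84): voice 3 is free -> assigned | voices=[73 70 81 84 - -]
Op 5: note_on(89): voice 4 is free -> assigned | voices=[73 70 81 84 89 -]
Op 6: note_on(64): voice 5 is free -> assigned | voices=[73 70 81 84 89 64]
Op 7: note_on(83): all voices busy, STEAL voice 0 (pitch 73, oldest) -> assign | voices=[83 70 81 84 89 64]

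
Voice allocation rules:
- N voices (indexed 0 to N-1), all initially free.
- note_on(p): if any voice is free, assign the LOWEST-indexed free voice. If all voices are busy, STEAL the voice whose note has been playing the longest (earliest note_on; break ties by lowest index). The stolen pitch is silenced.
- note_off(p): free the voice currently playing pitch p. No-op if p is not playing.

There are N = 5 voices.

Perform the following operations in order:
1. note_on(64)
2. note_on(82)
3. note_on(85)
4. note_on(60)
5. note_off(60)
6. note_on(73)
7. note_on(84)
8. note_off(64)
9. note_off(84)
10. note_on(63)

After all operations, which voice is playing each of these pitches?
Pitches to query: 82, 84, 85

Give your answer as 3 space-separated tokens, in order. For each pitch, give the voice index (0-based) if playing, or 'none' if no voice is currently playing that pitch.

Op 1: note_on(64): voice 0 is free -> assigned | voices=[64 - - - -]
Op 2: note_on(82): voice 1 is free -> assigned | voices=[64 82 - - -]
Op 3: note_on(85): voice 2 is free -> assigned | voices=[64 82 85 - -]
Op 4: note_on(60): voice 3 is free -> assigned | voices=[64 82 85 60 -]
Op 5: note_off(60): free voice 3 | voices=[64 82 85 - -]
Op 6: note_on(73): voice 3 is free -> assigned | voices=[64 82 85 73 -]
Op 7: note_on(84): voice 4 is free -> assigned | voices=[64 82 85 73 84]
Op 8: note_off(64): free voice 0 | voices=[- 82 85 73 84]
Op 9: note_off(84): free voice 4 | voices=[- 82 85 73 -]
Op 10: note_on(63): voice 0 is free -> assigned | voices=[63 82 85 73 -]

Answer: 1 none 2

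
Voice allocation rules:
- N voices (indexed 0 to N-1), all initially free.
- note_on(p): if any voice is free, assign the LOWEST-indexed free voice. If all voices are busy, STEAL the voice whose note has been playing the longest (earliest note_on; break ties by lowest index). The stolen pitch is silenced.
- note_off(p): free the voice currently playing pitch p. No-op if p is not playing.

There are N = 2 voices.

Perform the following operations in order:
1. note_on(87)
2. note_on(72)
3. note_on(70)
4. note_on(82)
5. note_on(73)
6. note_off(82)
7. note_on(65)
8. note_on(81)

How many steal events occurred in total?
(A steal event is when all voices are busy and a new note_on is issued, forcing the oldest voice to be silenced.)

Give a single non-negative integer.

Answer: 4

Derivation:
Op 1: note_on(87): voice 0 is free -> assigned | voices=[87 -]
Op 2: note_on(72): voice 1 is free -> assigned | voices=[87 72]
Op 3: note_on(70): all voices busy, STEAL voice 0 (pitch 87, oldest) -> assign | voices=[70 72]
Op 4: note_on(82): all voices busy, STEAL voice 1 (pitch 72, oldest) -> assign | voices=[70 82]
Op 5: note_on(73): all voices busy, STEAL voice 0 (pitch 70, oldest) -> assign | voices=[73 82]
Op 6: note_off(82): free voice 1 | voices=[73 -]
Op 7: note_on(65): voice 1 is free -> assigned | voices=[73 65]
Op 8: note_on(81): all voices busy, STEAL voice 0 (pitch 73, oldest) -> assign | voices=[81 65]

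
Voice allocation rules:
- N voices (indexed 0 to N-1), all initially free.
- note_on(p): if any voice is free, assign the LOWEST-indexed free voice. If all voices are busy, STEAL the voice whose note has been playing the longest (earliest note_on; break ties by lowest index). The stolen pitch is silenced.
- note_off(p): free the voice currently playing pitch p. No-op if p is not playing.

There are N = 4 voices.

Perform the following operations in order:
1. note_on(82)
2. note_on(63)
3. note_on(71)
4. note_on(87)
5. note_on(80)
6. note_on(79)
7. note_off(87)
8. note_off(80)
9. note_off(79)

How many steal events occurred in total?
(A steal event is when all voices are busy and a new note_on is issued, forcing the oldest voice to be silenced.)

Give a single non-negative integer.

Op 1: note_on(82): voice 0 is free -> assigned | voices=[82 - - -]
Op 2: note_on(63): voice 1 is free -> assigned | voices=[82 63 - -]
Op 3: note_on(71): voice 2 is free -> assigned | voices=[82 63 71 -]
Op 4: note_on(87): voice 3 is free -> assigned | voices=[82 63 71 87]
Op 5: note_on(80): all voices busy, STEAL voice 0 (pitch 82, oldest) -> assign | voices=[80 63 71 87]
Op 6: note_on(79): all voices busy, STEAL voice 1 (pitch 63, oldest) -> assign | voices=[80 79 71 87]
Op 7: note_off(87): free voice 3 | voices=[80 79 71 -]
Op 8: note_off(80): free voice 0 | voices=[- 79 71 -]
Op 9: note_off(79): free voice 1 | voices=[- - 71 -]

Answer: 2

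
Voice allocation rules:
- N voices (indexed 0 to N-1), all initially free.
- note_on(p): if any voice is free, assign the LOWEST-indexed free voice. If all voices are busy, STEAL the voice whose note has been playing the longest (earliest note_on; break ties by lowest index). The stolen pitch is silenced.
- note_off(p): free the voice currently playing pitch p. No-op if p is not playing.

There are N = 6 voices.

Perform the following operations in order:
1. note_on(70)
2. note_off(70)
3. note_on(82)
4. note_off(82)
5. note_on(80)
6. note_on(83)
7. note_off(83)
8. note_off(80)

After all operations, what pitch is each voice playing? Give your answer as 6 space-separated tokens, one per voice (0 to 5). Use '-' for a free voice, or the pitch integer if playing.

Answer: - - - - - -

Derivation:
Op 1: note_on(70): voice 0 is free -> assigned | voices=[70 - - - - -]
Op 2: note_off(70): free voice 0 | voices=[- - - - - -]
Op 3: note_on(82): voice 0 is free -> assigned | voices=[82 - - - - -]
Op 4: note_off(82): free voice 0 | voices=[- - - - - -]
Op 5: note_on(80): voice 0 is free -> assigned | voices=[80 - - - - -]
Op 6: note_on(83): voice 1 is free -> assigned | voices=[80 83 - - - -]
Op 7: note_off(83): free voice 1 | voices=[80 - - - - -]
Op 8: note_off(80): free voice 0 | voices=[- - - - - -]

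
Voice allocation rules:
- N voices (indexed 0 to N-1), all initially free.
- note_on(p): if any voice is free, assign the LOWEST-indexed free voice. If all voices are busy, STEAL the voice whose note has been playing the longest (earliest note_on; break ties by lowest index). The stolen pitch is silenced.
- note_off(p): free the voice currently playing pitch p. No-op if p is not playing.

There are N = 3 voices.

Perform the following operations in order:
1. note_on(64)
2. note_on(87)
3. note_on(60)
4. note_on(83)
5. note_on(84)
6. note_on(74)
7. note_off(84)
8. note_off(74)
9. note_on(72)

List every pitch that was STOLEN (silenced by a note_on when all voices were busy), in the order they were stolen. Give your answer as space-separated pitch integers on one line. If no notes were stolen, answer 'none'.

Op 1: note_on(64): voice 0 is free -> assigned | voices=[64 - -]
Op 2: note_on(87): voice 1 is free -> assigned | voices=[64 87 -]
Op 3: note_on(60): voice 2 is free -> assigned | voices=[64 87 60]
Op 4: note_on(83): all voices busy, STEAL voice 0 (pitch 64, oldest) -> assign | voices=[83 87 60]
Op 5: note_on(84): all voices busy, STEAL voice 1 (pitch 87, oldest) -> assign | voices=[83 84 60]
Op 6: note_on(74): all voices busy, STEAL voice 2 (pitch 60, oldest) -> assign | voices=[83 84 74]
Op 7: note_off(84): free voice 1 | voices=[83 - 74]
Op 8: note_off(74): free voice 2 | voices=[83 - -]
Op 9: note_on(72): voice 1 is free -> assigned | voices=[83 72 -]

Answer: 64 87 60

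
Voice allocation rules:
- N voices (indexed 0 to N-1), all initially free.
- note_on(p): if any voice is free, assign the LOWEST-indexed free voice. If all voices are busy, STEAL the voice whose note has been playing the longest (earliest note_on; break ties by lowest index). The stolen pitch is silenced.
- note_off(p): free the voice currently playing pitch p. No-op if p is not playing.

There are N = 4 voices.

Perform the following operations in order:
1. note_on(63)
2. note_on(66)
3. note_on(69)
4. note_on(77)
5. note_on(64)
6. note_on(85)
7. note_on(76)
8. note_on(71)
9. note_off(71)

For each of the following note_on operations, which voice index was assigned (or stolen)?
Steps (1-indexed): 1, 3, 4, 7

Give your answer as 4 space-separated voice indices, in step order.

Op 1: note_on(63): voice 0 is free -> assigned | voices=[63 - - -]
Op 2: note_on(66): voice 1 is free -> assigned | voices=[63 66 - -]
Op 3: note_on(69): voice 2 is free -> assigned | voices=[63 66 69 -]
Op 4: note_on(77): voice 3 is free -> assigned | voices=[63 66 69 77]
Op 5: note_on(64): all voices busy, STEAL voice 0 (pitch 63, oldest) -> assign | voices=[64 66 69 77]
Op 6: note_on(85): all voices busy, STEAL voice 1 (pitch 66, oldest) -> assign | voices=[64 85 69 77]
Op 7: note_on(76): all voices busy, STEAL voice 2 (pitch 69, oldest) -> assign | voices=[64 85 76 77]
Op 8: note_on(71): all voices busy, STEAL voice 3 (pitch 77, oldest) -> assign | voices=[64 85 76 71]
Op 9: note_off(71): free voice 3 | voices=[64 85 76 -]

Answer: 0 2 3 2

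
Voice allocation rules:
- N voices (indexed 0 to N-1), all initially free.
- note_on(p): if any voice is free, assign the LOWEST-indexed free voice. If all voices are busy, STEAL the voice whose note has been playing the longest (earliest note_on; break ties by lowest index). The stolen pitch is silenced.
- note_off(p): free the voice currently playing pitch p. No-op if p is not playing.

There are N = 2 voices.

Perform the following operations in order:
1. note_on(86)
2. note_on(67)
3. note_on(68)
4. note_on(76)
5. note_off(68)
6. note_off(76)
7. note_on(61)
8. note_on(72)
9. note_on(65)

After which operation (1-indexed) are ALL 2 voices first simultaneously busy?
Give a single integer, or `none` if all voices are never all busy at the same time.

Answer: 2

Derivation:
Op 1: note_on(86): voice 0 is free -> assigned | voices=[86 -]
Op 2: note_on(67): voice 1 is free -> assigned | voices=[86 67]
Op 3: note_on(68): all voices busy, STEAL voice 0 (pitch 86, oldest) -> assign | voices=[68 67]
Op 4: note_on(76): all voices busy, STEAL voice 1 (pitch 67, oldest) -> assign | voices=[68 76]
Op 5: note_off(68): free voice 0 | voices=[- 76]
Op 6: note_off(76): free voice 1 | voices=[- -]
Op 7: note_on(61): voice 0 is free -> assigned | voices=[61 -]
Op 8: note_on(72): voice 1 is free -> assigned | voices=[61 72]
Op 9: note_on(65): all voices busy, STEAL voice 0 (pitch 61, oldest) -> assign | voices=[65 72]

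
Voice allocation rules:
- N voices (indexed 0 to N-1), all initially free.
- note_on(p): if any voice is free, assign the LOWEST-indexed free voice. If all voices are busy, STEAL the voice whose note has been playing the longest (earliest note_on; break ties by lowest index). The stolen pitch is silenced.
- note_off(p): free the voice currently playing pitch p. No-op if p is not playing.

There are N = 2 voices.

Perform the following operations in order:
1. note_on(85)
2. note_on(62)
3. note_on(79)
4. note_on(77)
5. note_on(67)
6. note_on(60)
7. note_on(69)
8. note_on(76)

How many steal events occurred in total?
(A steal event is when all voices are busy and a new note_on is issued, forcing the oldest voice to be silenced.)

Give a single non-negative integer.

Op 1: note_on(85): voice 0 is free -> assigned | voices=[85 -]
Op 2: note_on(62): voice 1 is free -> assigned | voices=[85 62]
Op 3: note_on(79): all voices busy, STEAL voice 0 (pitch 85, oldest) -> assign | voices=[79 62]
Op 4: note_on(77): all voices busy, STEAL voice 1 (pitch 62, oldest) -> assign | voices=[79 77]
Op 5: note_on(67): all voices busy, STEAL voice 0 (pitch 79, oldest) -> assign | voices=[67 77]
Op 6: note_on(60): all voices busy, STEAL voice 1 (pitch 77, oldest) -> assign | voices=[67 60]
Op 7: note_on(69): all voices busy, STEAL voice 0 (pitch 67, oldest) -> assign | voices=[69 60]
Op 8: note_on(76): all voices busy, STEAL voice 1 (pitch 60, oldest) -> assign | voices=[69 76]

Answer: 6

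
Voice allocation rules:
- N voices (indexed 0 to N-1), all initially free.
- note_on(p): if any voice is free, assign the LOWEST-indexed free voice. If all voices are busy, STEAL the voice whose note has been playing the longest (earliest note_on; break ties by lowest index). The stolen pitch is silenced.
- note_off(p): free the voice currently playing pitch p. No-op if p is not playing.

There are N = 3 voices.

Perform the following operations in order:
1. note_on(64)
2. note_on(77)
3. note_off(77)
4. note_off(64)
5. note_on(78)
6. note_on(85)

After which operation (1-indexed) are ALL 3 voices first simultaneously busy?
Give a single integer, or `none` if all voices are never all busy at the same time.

Answer: none

Derivation:
Op 1: note_on(64): voice 0 is free -> assigned | voices=[64 - -]
Op 2: note_on(77): voice 1 is free -> assigned | voices=[64 77 -]
Op 3: note_off(77): free voice 1 | voices=[64 - -]
Op 4: note_off(64): free voice 0 | voices=[- - -]
Op 5: note_on(78): voice 0 is free -> assigned | voices=[78 - -]
Op 6: note_on(85): voice 1 is free -> assigned | voices=[78 85 -]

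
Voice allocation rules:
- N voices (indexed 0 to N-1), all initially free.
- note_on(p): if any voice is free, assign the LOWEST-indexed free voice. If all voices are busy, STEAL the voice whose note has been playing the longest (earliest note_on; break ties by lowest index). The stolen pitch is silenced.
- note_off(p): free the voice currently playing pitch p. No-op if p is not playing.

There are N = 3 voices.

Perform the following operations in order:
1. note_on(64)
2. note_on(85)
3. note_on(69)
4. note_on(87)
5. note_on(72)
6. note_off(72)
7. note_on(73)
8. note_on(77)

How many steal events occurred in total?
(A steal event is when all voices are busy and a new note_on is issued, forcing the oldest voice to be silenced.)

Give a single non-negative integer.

Op 1: note_on(64): voice 0 is free -> assigned | voices=[64 - -]
Op 2: note_on(85): voice 1 is free -> assigned | voices=[64 85 -]
Op 3: note_on(69): voice 2 is free -> assigned | voices=[64 85 69]
Op 4: note_on(87): all voices busy, STEAL voice 0 (pitch 64, oldest) -> assign | voices=[87 85 69]
Op 5: note_on(72): all voices busy, STEAL voice 1 (pitch 85, oldest) -> assign | voices=[87 72 69]
Op 6: note_off(72): free voice 1 | voices=[87 - 69]
Op 7: note_on(73): voice 1 is free -> assigned | voices=[87 73 69]
Op 8: note_on(77): all voices busy, STEAL voice 2 (pitch 69, oldest) -> assign | voices=[87 73 77]

Answer: 3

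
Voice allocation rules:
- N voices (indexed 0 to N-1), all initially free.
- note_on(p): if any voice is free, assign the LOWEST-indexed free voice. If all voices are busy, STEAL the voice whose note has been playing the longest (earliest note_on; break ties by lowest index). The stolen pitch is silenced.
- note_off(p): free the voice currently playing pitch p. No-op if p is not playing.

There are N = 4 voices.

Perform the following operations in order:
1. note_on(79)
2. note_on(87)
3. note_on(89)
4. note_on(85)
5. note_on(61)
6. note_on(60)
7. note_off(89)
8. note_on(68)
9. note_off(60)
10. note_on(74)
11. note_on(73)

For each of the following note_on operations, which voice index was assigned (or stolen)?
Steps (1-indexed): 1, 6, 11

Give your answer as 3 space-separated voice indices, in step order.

Op 1: note_on(79): voice 0 is free -> assigned | voices=[79 - - -]
Op 2: note_on(87): voice 1 is free -> assigned | voices=[79 87 - -]
Op 3: note_on(89): voice 2 is free -> assigned | voices=[79 87 89 -]
Op 4: note_on(85): voice 3 is free -> assigned | voices=[79 87 89 85]
Op 5: note_on(61): all voices busy, STEAL voice 0 (pitch 79, oldest) -> assign | voices=[61 87 89 85]
Op 6: note_on(60): all voices busy, STEAL voice 1 (pitch 87, oldest) -> assign | voices=[61 60 89 85]
Op 7: note_off(89): free voice 2 | voices=[61 60 - 85]
Op 8: note_on(68): voice 2 is free -> assigned | voices=[61 60 68 85]
Op 9: note_off(60): free voice 1 | voices=[61 - 68 85]
Op 10: note_on(74): voice 1 is free -> assigned | voices=[61 74 68 85]
Op 11: note_on(73): all voices busy, STEAL voice 3 (pitch 85, oldest) -> assign | voices=[61 74 68 73]

Answer: 0 1 3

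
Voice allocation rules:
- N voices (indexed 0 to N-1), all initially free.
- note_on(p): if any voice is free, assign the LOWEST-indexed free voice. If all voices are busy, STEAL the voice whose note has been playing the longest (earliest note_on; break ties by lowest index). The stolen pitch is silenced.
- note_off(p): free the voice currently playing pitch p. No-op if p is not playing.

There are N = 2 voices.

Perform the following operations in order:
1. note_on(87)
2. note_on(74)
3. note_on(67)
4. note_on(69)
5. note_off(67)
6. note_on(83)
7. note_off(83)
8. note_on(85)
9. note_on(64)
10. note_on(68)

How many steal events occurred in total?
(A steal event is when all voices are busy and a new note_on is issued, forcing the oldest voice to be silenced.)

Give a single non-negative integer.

Op 1: note_on(87): voice 0 is free -> assigned | voices=[87 -]
Op 2: note_on(74): voice 1 is free -> assigned | voices=[87 74]
Op 3: note_on(67): all voices busy, STEAL voice 0 (pitch 87, oldest) -> assign | voices=[67 74]
Op 4: note_on(69): all voices busy, STEAL voice 1 (pitch 74, oldest) -> assign | voices=[67 69]
Op 5: note_off(67): free voice 0 | voices=[- 69]
Op 6: note_on(83): voice 0 is free -> assigned | voices=[83 69]
Op 7: note_off(83): free voice 0 | voices=[- 69]
Op 8: note_on(85): voice 0 is free -> assigned | voices=[85 69]
Op 9: note_on(64): all voices busy, STEAL voice 1 (pitch 69, oldest) -> assign | voices=[85 64]
Op 10: note_on(68): all voices busy, STEAL voice 0 (pitch 85, oldest) -> assign | voices=[68 64]

Answer: 4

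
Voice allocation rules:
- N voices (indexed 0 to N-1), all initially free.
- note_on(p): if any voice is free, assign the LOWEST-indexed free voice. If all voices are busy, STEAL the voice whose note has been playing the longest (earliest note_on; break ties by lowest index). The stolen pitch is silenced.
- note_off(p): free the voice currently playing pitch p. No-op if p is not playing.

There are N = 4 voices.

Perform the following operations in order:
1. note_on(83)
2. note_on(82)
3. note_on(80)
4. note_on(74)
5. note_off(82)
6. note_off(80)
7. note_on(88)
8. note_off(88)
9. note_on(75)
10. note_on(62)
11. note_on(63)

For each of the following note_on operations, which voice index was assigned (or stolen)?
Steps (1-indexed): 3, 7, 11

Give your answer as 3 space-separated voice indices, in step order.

Op 1: note_on(83): voice 0 is free -> assigned | voices=[83 - - -]
Op 2: note_on(82): voice 1 is free -> assigned | voices=[83 82 - -]
Op 3: note_on(80): voice 2 is free -> assigned | voices=[83 82 80 -]
Op 4: note_on(74): voice 3 is free -> assigned | voices=[83 82 80 74]
Op 5: note_off(82): free voice 1 | voices=[83 - 80 74]
Op 6: note_off(80): free voice 2 | voices=[83 - - 74]
Op 7: note_on(88): voice 1 is free -> assigned | voices=[83 88 - 74]
Op 8: note_off(88): free voice 1 | voices=[83 - - 74]
Op 9: note_on(75): voice 1 is free -> assigned | voices=[83 75 - 74]
Op 10: note_on(62): voice 2 is free -> assigned | voices=[83 75 62 74]
Op 11: note_on(63): all voices busy, STEAL voice 0 (pitch 83, oldest) -> assign | voices=[63 75 62 74]

Answer: 2 1 0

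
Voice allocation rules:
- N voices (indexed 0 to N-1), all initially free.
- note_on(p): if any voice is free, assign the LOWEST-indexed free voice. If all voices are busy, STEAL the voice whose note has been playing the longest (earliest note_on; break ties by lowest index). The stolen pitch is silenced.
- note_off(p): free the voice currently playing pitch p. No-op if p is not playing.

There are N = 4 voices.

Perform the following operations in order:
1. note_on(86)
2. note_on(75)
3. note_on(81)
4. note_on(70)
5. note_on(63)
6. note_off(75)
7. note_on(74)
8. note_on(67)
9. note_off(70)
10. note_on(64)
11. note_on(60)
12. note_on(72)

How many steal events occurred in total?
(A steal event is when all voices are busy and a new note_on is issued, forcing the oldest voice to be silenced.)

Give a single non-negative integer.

Answer: 4

Derivation:
Op 1: note_on(86): voice 0 is free -> assigned | voices=[86 - - -]
Op 2: note_on(75): voice 1 is free -> assigned | voices=[86 75 - -]
Op 3: note_on(81): voice 2 is free -> assigned | voices=[86 75 81 -]
Op 4: note_on(70): voice 3 is free -> assigned | voices=[86 75 81 70]
Op 5: note_on(63): all voices busy, STEAL voice 0 (pitch 86, oldest) -> assign | voices=[63 75 81 70]
Op 6: note_off(75): free voice 1 | voices=[63 - 81 70]
Op 7: note_on(74): voice 1 is free -> assigned | voices=[63 74 81 70]
Op 8: note_on(67): all voices busy, STEAL voice 2 (pitch 81, oldest) -> assign | voices=[63 74 67 70]
Op 9: note_off(70): free voice 3 | voices=[63 74 67 -]
Op 10: note_on(64): voice 3 is free -> assigned | voices=[63 74 67 64]
Op 11: note_on(60): all voices busy, STEAL voice 0 (pitch 63, oldest) -> assign | voices=[60 74 67 64]
Op 12: note_on(72): all voices busy, STEAL voice 1 (pitch 74, oldest) -> assign | voices=[60 72 67 64]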